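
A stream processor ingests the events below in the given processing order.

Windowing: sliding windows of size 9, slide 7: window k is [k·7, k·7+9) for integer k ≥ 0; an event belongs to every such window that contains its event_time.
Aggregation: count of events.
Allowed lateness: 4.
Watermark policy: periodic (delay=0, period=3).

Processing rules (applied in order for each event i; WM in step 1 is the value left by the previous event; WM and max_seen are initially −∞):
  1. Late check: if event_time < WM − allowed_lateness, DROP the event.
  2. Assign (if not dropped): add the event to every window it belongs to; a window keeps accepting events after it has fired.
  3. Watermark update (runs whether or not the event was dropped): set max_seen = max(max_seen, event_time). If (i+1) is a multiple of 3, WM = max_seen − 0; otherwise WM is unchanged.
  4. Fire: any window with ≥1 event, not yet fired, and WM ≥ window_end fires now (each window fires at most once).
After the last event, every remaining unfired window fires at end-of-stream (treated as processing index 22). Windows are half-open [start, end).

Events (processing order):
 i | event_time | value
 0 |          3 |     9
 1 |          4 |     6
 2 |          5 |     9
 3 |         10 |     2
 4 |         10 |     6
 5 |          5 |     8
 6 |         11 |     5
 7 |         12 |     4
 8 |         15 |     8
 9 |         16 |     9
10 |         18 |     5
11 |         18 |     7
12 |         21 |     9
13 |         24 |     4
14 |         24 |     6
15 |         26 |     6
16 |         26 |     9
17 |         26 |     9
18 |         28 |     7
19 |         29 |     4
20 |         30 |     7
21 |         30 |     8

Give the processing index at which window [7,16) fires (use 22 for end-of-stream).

11

i=0 t=3 v=9: → [0,9); WM=−∞
i=1 t=4 v=6: → [0,9); WM=−∞
i=2 t=5 v=9: → [0,9); WM=5
i=3 t=10 v=2: → [7,16); WM=5
i=4 t=10 v=6: → [7,16); WM=5
i=5 t=5 v=8: → [0,9); WM=10; [0,9) fires=4
i=6 t=11 v=5: → [7,16); WM=10
i=7 t=12 v=4: → [7,16); WM=10
i=8 t=15 v=8: → [14,23),[7,16); WM=15
i=9 t=16 v=9: → [14,23); WM=15
i=10 t=18 v=5: → [14,23); WM=15
i=11 t=18 v=7: → [14,23); WM=18; [7,16) fires=5
i=12 t=21 v=9: → [21,30),[14,23); WM=18
i=13 t=24 v=4: → [21,30); WM=18
i=14 t=24 v=6: → [21,30); WM=24; [14,23) fires=5
i=15 t=26 v=6: → [21,30); WM=24
i=16 t=26 v=9: → [21,30); WM=24
i=17 t=26 v=9: → [21,30); WM=26
i=18 t=28 v=7: → [28,37),[21,30); WM=26
i=19 t=29 v=4: → [28,37),[21,30); WM=26
i=20 t=30 v=7: → [28,37); WM=30; [21,30) fires=8
i=21 t=30 v=8: → [28,37); WM=30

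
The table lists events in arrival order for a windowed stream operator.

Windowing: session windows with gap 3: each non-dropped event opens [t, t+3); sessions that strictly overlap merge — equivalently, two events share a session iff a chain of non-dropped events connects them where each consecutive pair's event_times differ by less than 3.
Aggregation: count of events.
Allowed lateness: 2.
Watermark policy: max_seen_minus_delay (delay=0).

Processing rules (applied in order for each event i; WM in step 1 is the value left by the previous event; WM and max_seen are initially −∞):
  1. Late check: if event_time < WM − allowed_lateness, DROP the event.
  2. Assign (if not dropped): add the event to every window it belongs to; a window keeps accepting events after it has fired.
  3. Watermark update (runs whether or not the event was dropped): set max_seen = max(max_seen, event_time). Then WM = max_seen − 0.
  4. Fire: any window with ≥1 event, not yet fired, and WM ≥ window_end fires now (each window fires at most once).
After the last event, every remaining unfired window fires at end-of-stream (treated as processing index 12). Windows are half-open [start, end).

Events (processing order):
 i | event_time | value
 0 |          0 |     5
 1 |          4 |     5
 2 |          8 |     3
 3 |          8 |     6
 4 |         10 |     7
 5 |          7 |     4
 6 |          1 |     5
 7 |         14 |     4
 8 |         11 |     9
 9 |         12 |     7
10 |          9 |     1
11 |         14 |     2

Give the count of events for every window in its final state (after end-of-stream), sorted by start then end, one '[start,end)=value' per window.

[0,3)=1 [4,7)=1 [8,17)=6

i=0 t=0 v=5: → [0,3); WM=0
i=1 t=4 v=5: → [4,7); WM=4
i=2 t=8 v=3: → [8,11); WM=8
i=3 t=8 v=6: → [8,11); WM=8
i=4 t=10 v=7: → [8,13); WM=10
i=5 t=7 v=4: DROP (t<10-2); WM=10
i=6 t=1 v=5: DROP (t<10-2); WM=10
i=7 t=14 v=4: → [14,17); WM=14
i=8 t=11 v=9: DROP (t<14-2); WM=14
i=9 t=12 v=7: → [8,17); WM=14
i=10 t=9 v=1: DROP (t<14-2); WM=14
i=11 t=14 v=2: → [8,17); WM=14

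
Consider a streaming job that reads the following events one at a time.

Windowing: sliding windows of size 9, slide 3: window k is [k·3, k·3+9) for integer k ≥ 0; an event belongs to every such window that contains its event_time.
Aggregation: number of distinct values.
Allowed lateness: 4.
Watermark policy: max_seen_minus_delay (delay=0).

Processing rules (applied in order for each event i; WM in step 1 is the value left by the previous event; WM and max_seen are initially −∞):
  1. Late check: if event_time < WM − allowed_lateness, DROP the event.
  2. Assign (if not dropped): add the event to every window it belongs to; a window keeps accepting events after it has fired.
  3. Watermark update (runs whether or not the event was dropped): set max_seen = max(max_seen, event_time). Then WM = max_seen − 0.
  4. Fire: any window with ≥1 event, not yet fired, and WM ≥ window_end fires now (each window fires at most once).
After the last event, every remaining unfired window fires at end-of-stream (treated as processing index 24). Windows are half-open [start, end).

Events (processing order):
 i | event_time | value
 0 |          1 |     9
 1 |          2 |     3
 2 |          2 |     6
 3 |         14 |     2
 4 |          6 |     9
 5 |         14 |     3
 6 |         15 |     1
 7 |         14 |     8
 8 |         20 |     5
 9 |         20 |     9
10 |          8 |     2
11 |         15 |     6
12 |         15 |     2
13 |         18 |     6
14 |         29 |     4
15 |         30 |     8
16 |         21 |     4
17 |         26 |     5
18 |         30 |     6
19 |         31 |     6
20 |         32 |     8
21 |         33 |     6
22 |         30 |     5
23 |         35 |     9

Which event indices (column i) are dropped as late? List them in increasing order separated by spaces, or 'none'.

4 10 11 12 16

i=0 t=1 v=9: → [0,9); WM=1
i=1 t=2 v=3: → [0,9); WM=2
i=2 t=2 v=6: → [0,9); WM=2
i=3 t=14 v=2: → [12,21),[9,18),[6,15); WM=14; [0,9) fires=3
i=4 t=6 v=9: DROP (t<14-4); WM=14
i=5 t=14 v=3: → [12,21),[9,18),[6,15); WM=14
i=6 t=15 v=1: → [15,24),[12,21),[9,18); WM=15; [6,15) fires=2
i=7 t=14 v=8: → [12,21),[9,18),[6,15); WM=15
i=8 t=20 v=5: → [18,27),[15,24),[12,21); WM=20; [9,18) fires=4
i=9 t=20 v=9: → [18,27),[15,24),[12,21); WM=20
i=10 t=8 v=2: DROP (t<20-4); WM=20
i=11 t=15 v=6: DROP (t<20-4); WM=20
i=12 t=15 v=2: DROP (t<20-4); WM=20
i=13 t=18 v=6: → [18,27),[15,24),[12,21); WM=20
i=14 t=29 v=4: → [27,36),[24,33),[21,30); WM=29; [12,21) fires=7 [15,24) fires=4 [18,27) fires=3
i=15 t=30 v=8: → [30,39),[27,36),[24,33); WM=30; [21,30) fires=1
i=16 t=21 v=4: DROP (t<30-4); WM=30
i=17 t=26 v=5: → [24,33),[21,30),[18,27); WM=30
i=18 t=30 v=6: → [30,39),[27,36),[24,33); WM=30
i=19 t=31 v=6: → [30,39),[27,36),[24,33); WM=31
i=20 t=32 v=8: → [30,39),[27,36),[24,33); WM=32
i=21 t=33 v=6: → [33,42),[30,39),[27,36); WM=33; [24,33) fires=4
i=22 t=30 v=5: → [30,39),[27,36),[24,33); WM=33
i=23 t=35 v=9: → [33,42),[30,39),[27,36); WM=35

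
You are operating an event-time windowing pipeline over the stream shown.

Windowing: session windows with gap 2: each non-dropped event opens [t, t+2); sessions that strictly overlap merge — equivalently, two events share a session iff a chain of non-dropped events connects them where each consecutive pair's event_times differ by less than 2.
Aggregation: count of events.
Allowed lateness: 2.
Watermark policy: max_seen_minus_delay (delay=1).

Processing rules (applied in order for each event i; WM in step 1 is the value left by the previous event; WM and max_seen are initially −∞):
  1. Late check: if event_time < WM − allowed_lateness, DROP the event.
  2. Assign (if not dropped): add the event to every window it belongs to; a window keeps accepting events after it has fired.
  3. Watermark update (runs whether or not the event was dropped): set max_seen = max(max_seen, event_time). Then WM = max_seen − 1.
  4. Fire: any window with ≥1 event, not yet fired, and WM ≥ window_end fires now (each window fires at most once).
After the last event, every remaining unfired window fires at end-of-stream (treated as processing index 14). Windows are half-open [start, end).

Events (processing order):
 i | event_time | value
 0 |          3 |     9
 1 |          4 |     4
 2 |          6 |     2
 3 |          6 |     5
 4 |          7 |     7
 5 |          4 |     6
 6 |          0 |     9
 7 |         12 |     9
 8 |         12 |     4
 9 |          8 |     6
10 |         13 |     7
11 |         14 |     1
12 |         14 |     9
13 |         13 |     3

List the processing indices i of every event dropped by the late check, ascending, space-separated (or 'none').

i=0 t=3 v=9: → [3,5); WM=2
i=1 t=4 v=4: → [3,6); WM=3
i=2 t=6 v=2: → [6,8); WM=5
i=3 t=6 v=5: → [6,8); WM=5
i=4 t=7 v=7: → [6,9); WM=6
i=5 t=4 v=6: → [3,6); WM=6
i=6 t=0 v=9: DROP (t<6-2); WM=6
i=7 t=12 v=9: → [12,14); WM=11
i=8 t=12 v=4: → [12,14); WM=11
i=9 t=8 v=6: DROP (t<11-2); WM=11
i=10 t=13 v=7: → [12,15); WM=12
i=11 t=14 v=1: → [12,16); WM=13
i=12 t=14 v=9: → [12,16); WM=13
i=13 t=13 v=3: → [12,16); WM=13

6 9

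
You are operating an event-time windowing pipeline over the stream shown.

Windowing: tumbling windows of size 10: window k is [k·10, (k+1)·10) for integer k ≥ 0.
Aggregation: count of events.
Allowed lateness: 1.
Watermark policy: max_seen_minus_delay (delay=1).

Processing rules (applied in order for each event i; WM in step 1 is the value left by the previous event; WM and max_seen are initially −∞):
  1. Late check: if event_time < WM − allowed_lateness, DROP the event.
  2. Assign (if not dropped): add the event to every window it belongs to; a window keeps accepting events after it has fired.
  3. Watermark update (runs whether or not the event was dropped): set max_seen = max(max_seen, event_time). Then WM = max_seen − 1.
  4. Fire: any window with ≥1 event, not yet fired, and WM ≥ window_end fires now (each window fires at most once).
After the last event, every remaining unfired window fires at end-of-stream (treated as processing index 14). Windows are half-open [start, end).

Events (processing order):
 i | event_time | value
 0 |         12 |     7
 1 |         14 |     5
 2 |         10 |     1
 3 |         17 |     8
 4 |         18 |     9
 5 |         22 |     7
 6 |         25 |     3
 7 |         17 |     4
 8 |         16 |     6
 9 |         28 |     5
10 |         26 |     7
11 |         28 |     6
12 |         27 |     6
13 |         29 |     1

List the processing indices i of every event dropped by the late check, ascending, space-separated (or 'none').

2 7 8

i=0 t=12 v=7: → [10,20); WM=11
i=1 t=14 v=5: → [10,20); WM=13
i=2 t=10 v=1: DROP (t<13-1); WM=13
i=3 t=17 v=8: → [10,20); WM=16
i=4 t=18 v=9: → [10,20); WM=17
i=5 t=22 v=7: → [20,30); WM=21; [10,20) fires=4
i=6 t=25 v=3: → [20,30); WM=24
i=7 t=17 v=4: DROP (t<24-1); WM=24
i=8 t=16 v=6: DROP (t<24-1); WM=24
i=9 t=28 v=5: → [20,30); WM=27
i=10 t=26 v=7: → [20,30); WM=27
i=11 t=28 v=6: → [20,30); WM=27
i=12 t=27 v=6: → [20,30); WM=27
i=13 t=29 v=1: → [20,30); WM=28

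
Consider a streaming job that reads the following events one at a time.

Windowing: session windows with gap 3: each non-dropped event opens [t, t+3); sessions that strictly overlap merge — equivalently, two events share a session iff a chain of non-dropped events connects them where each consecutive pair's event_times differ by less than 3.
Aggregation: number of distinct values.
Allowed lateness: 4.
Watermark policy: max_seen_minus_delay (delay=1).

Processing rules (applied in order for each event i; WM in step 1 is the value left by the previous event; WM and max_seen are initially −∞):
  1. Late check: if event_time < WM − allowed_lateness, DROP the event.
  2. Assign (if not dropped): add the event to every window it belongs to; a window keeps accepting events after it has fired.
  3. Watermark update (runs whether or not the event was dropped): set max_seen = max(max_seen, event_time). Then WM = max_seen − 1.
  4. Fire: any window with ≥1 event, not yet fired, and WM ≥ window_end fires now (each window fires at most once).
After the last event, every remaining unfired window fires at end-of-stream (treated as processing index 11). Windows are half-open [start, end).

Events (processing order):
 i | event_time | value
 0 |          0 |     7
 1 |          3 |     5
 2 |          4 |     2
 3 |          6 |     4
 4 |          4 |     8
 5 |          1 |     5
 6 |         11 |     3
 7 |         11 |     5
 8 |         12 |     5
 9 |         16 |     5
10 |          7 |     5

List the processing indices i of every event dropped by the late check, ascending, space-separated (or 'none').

10

i=0 t=0 v=7: → [0,3); WM=-1
i=1 t=3 v=5: → [3,6); WM=2
i=2 t=4 v=2: → [3,7); WM=3
i=3 t=6 v=4: → [3,9); WM=5
i=4 t=4 v=8: → [3,9); WM=5
i=5 t=1 v=5: → [0,9); WM=5
i=6 t=11 v=3: → [11,14); WM=10
i=7 t=11 v=5: → [11,14); WM=10
i=8 t=12 v=5: → [11,15); WM=11
i=9 t=16 v=5: → [16,19); WM=15
i=10 t=7 v=5: DROP (t<15-4); WM=15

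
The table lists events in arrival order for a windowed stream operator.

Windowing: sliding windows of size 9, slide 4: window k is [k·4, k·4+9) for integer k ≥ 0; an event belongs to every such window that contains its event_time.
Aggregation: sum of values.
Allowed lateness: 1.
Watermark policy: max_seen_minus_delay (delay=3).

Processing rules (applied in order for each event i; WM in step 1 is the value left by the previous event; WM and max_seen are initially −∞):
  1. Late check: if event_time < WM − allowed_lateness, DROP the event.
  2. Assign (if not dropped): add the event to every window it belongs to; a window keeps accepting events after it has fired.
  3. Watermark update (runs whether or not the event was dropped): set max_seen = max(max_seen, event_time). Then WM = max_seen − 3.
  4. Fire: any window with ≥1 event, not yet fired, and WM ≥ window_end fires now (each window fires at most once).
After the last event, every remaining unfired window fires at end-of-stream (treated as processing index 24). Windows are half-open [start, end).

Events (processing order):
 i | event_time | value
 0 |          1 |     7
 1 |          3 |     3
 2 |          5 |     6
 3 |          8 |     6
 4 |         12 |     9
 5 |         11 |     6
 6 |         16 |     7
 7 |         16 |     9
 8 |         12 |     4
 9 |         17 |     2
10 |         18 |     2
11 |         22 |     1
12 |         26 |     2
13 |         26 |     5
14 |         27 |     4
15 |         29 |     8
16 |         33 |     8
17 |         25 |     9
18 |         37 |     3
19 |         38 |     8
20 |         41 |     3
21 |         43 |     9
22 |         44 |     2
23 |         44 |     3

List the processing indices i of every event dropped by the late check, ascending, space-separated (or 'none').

i=0 t=1 v=7: → [0,9); WM=-2
i=1 t=3 v=3: → [0,9); WM=0
i=2 t=5 v=6: → [4,13),[0,9); WM=2
i=3 t=8 v=6: → [8,17),[4,13),[0,9); WM=5
i=4 t=12 v=9: → [12,21),[8,17),[4,13); WM=9; [0,9) fires=22
i=5 t=11 v=6: → [8,17),[4,13); WM=9
i=6 t=16 v=7: → [16,25),[12,21),[8,17); WM=13; [4,13) fires=27
i=7 t=16 v=9: → [16,25),[12,21),[8,17); WM=13
i=8 t=12 v=4: → [12,21),[8,17),[4,13); WM=13
i=9 t=17 v=2: → [16,25),[12,21); WM=14
i=10 t=18 v=2: → [16,25),[12,21); WM=15
i=11 t=22 v=1: → [20,29),[16,25); WM=19; [8,17) fires=41
i=12 t=26 v=2: → [24,33),[20,29); WM=23; [12,21) fires=33
i=13 t=26 v=5: → [24,33),[20,29); WM=23
i=14 t=27 v=4: → [24,33),[20,29); WM=24
i=15 t=29 v=8: → [28,37),[24,33); WM=26; [16,25) fires=21
i=16 t=33 v=8: → [32,41),[28,37); WM=30; [20,29) fires=12
i=17 t=25 v=9: DROP (t<30-1); WM=30
i=18 t=37 v=3: → [36,45),[32,41); WM=34; [24,33) fires=19
i=19 t=38 v=8: → [36,45),[32,41); WM=35
i=20 t=41 v=3: → [40,49),[36,45); WM=38; [28,37) fires=16
i=21 t=43 v=9: → [40,49),[36,45); WM=40
i=22 t=44 v=2: → [44,53),[40,49),[36,45); WM=41; [32,41) fires=19
i=23 t=44 v=3: → [44,53),[40,49),[36,45); WM=41

17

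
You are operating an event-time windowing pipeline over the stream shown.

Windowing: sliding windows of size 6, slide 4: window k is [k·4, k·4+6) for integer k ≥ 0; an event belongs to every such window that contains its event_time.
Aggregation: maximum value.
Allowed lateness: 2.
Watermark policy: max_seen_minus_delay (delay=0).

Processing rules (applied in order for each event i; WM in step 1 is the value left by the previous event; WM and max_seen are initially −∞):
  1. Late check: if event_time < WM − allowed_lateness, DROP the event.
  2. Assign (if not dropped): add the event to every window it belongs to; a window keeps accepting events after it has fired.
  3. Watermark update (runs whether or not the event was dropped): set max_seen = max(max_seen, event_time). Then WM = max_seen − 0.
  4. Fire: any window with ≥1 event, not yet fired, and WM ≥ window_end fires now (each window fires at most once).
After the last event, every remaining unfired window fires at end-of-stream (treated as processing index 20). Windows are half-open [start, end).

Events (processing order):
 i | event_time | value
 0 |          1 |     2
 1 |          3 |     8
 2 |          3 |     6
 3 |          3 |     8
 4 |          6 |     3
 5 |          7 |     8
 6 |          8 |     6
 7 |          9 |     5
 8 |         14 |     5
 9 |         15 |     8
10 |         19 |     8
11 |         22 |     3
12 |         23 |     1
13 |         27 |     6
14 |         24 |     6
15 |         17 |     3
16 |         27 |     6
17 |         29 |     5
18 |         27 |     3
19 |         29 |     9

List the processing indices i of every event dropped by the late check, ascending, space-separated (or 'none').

14 15

i=0 t=1 v=2: → [0,6); WM=1
i=1 t=3 v=8: → [0,6); WM=3
i=2 t=3 v=6: → [0,6); WM=3
i=3 t=3 v=8: → [0,6); WM=3
i=4 t=6 v=3: → [4,10); WM=6; [0,6) fires=8
i=5 t=7 v=8: → [4,10); WM=7
i=6 t=8 v=6: → [8,14),[4,10); WM=8
i=7 t=9 v=5: → [8,14),[4,10); WM=9
i=8 t=14 v=5: → [12,18); WM=14; [4,10) fires=8 [8,14) fires=6
i=9 t=15 v=8: → [12,18); WM=15
i=10 t=19 v=8: → [16,22); WM=19; [12,18) fires=8
i=11 t=22 v=3: → [20,26); WM=22; [16,22) fires=8
i=12 t=23 v=1: → [20,26); WM=23
i=13 t=27 v=6: → [24,30); WM=27; [20,26) fires=3
i=14 t=24 v=6: DROP (t<27-2); WM=27
i=15 t=17 v=3: DROP (t<27-2); WM=27
i=16 t=27 v=6: → [24,30); WM=27
i=17 t=29 v=5: → [28,34),[24,30); WM=29
i=18 t=27 v=3: → [24,30); WM=29
i=19 t=29 v=9: → [28,34),[24,30); WM=29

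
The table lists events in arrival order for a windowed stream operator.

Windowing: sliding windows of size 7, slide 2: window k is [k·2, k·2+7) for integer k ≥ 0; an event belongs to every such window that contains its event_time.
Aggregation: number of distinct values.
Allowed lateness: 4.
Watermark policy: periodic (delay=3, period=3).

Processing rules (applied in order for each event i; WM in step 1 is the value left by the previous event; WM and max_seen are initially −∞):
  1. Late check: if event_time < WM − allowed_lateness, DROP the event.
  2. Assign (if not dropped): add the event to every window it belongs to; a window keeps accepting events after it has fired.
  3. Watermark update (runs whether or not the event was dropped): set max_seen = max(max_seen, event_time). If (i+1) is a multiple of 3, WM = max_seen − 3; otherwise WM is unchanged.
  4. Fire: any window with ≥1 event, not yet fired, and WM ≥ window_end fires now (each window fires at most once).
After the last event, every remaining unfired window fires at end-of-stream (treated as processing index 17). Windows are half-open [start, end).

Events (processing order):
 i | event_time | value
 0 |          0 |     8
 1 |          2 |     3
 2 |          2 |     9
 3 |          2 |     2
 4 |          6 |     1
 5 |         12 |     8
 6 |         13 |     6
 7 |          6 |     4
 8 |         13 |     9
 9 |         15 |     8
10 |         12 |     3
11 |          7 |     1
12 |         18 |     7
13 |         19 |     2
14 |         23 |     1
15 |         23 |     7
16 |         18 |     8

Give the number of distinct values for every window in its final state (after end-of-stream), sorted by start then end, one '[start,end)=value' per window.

i=0 t=0 v=8: → [0,7); WM=−∞
i=1 t=2 v=3: → [2,9),[0,7); WM=−∞
i=2 t=2 v=9: → [2,9),[0,7); WM=-1
i=3 t=2 v=2: → [2,9),[0,7); WM=-1
i=4 t=6 v=1: → [6,13),[4,11),[2,9),[0,7); WM=-1
i=5 t=12 v=8: → [12,19),[10,17),[8,15),[6,13); WM=9; [0,7) fires=5 [2,9) fires=4
i=6 t=13 v=6: → [12,19),[10,17),[8,15); WM=9
i=7 t=6 v=4: → [6,13),[4,11),[2,9),[0,7); WM=9
i=8 t=13 v=9: → [12,19),[10,17),[8,15); WM=10
i=9 t=15 v=8: → [14,21),[12,19),[10,17); WM=10
i=10 t=12 v=3: → [12,19),[10,17),[8,15),[6,13); WM=10
i=11 t=7 v=1: → [6,13),[4,11),[2,9); WM=12; [4,11) fires=2
i=12 t=18 v=7: → [18,25),[16,23),[14,21),[12,19); WM=12
i=13 t=19 v=2: → [18,25),[16,23),[14,21); WM=12
i=14 t=23 v=1: → [22,29),[20,27),[18,25); WM=20; [6,13) fires=4 [8,15) fires=4 [10,17) fires=4 [12,19) fires=5
i=15 t=23 v=7: → [22,29),[20,27),[18,25); WM=20
i=16 t=18 v=8: → [18,25),[16,23),[14,21),[12,19); WM=20

[0,7)=6 [2,9)=5 [4,11)=2 [6,13)=4 [8,15)=4 [10,17)=4 [12,19)=5 [14,21)=3 [16,23)=3 [18,25)=4 [20,27)=2 [22,29)=2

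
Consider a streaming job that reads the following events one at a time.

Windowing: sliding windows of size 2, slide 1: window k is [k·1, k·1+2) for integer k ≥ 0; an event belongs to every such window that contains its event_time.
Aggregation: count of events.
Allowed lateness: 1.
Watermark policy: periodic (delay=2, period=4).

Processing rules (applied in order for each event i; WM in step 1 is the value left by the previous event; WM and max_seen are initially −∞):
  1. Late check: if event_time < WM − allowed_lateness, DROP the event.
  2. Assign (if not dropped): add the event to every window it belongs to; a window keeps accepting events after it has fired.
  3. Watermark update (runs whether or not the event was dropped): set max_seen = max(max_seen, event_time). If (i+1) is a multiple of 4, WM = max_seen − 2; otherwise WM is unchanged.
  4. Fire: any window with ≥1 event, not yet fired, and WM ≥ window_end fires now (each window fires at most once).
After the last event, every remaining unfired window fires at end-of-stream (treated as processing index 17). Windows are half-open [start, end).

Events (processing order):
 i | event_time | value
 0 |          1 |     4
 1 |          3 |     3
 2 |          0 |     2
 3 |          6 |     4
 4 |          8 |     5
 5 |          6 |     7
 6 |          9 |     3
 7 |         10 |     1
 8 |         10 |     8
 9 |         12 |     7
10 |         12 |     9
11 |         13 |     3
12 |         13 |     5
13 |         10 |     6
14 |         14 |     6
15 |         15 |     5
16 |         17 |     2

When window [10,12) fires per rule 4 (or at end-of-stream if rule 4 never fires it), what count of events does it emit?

3

i=0 t=1 v=4: → [1,3),[0,2); WM=−∞
i=1 t=3 v=3: → [3,5),[2,4); WM=−∞
i=2 t=0 v=2: → [0,2); WM=−∞
i=3 t=6 v=4: → [6,8),[5,7); WM=4; [0,2) fires=2 [1,3) fires=1 [2,4) fires=1
i=4 t=8 v=5: → [8,10),[7,9); WM=4
i=5 t=6 v=7: → [6,8),[5,7); WM=4
i=6 t=9 v=3: → [9,11),[8,10); WM=4
i=7 t=10 v=1: → [10,12),[9,11); WM=8; [3,5) fires=1 [5,7) fires=2 [6,8) fires=2
i=8 t=10 v=8: → [10,12),[9,11); WM=8
i=9 t=12 v=7: → [12,14),[11,13); WM=8
i=10 t=12 v=9: → [12,14),[11,13); WM=8
i=11 t=13 v=3: → [13,15),[12,14); WM=11; [7,9) fires=1 [8,10) fires=2 [9,11) fires=3
i=12 t=13 v=5: → [13,15),[12,14); WM=11
i=13 t=10 v=6: → [10,12),[9,11); WM=11
i=14 t=14 v=6: → [14,16),[13,15); WM=11
i=15 t=15 v=5: → [15,17),[14,16); WM=13; [10,12) fires=3 [11,13) fires=2
i=16 t=17 v=2: → [17,19),[16,18); WM=13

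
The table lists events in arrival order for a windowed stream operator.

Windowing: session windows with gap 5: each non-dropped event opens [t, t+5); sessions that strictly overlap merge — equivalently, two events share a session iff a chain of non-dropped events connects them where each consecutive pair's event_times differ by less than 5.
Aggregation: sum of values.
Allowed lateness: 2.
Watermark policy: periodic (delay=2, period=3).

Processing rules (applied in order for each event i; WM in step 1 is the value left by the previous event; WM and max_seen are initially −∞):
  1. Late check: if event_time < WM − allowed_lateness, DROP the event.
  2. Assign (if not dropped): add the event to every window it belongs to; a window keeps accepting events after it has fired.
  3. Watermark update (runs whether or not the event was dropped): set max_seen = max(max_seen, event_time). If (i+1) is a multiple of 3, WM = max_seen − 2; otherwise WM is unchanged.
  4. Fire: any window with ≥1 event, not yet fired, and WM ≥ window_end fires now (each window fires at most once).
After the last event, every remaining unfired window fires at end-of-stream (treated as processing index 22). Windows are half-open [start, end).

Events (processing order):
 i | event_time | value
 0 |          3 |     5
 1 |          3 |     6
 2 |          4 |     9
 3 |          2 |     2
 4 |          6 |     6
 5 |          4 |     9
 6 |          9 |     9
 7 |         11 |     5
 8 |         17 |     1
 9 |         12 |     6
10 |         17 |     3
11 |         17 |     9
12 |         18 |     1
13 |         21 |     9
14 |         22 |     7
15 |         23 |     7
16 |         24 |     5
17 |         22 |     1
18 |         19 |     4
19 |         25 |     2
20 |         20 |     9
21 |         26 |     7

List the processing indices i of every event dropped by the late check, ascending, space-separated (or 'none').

i=0 t=3 v=5: → [3,8); WM=−∞
i=1 t=3 v=6: → [3,8); WM=−∞
i=2 t=4 v=9: → [3,9); WM=2
i=3 t=2 v=2: → [2,9); WM=2
i=4 t=6 v=6: → [2,11); WM=2
i=5 t=4 v=9: → [2,11); WM=4
i=6 t=9 v=9: → [2,14); WM=4
i=7 t=11 v=5: → [2,16); WM=4
i=8 t=17 v=1: → [17,22); WM=15
i=9 t=12 v=6: DROP (t<15-2); WM=15
i=10 t=17 v=3: → [17,22); WM=15
i=11 t=17 v=9: → [17,22); WM=15
i=12 t=18 v=1: → [17,23); WM=15
i=13 t=21 v=9: → [17,26); WM=15
i=14 t=22 v=7: → [17,27); WM=20
i=15 t=23 v=7: → [17,28); WM=20
i=16 t=24 v=5: → [17,29); WM=20
i=17 t=22 v=1: → [17,29); WM=22
i=18 t=19 v=4: DROP (t<22-2); WM=22
i=19 t=25 v=2: → [17,30); WM=22
i=20 t=20 v=9: → [17,30); WM=23
i=21 t=26 v=7: → [17,31); WM=23

9 18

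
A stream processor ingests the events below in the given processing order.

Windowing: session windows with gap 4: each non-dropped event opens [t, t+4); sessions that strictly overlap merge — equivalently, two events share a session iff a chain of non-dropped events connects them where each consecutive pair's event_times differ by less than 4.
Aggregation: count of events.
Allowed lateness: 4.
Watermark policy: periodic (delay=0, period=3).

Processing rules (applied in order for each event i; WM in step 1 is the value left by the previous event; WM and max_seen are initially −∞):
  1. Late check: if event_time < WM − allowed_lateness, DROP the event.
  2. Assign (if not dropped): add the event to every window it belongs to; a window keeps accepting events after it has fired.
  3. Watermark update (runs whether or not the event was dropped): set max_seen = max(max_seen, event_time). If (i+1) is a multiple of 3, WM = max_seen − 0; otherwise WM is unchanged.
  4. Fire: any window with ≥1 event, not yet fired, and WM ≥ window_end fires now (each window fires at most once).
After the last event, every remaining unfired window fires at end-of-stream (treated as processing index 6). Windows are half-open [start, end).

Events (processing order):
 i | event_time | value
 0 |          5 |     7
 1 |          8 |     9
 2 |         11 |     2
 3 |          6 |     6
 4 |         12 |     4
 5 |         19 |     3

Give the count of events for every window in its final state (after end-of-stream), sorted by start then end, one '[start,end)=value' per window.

i=0 t=5 v=7: → [5,9); WM=−∞
i=1 t=8 v=9: → [5,12); WM=−∞
i=2 t=11 v=2: → [5,15); WM=11
i=3 t=6 v=6: DROP (t<11-4); WM=11
i=4 t=12 v=4: → [5,16); WM=11
i=5 t=19 v=3: → [19,23); WM=19

[5,16)=4 [19,23)=1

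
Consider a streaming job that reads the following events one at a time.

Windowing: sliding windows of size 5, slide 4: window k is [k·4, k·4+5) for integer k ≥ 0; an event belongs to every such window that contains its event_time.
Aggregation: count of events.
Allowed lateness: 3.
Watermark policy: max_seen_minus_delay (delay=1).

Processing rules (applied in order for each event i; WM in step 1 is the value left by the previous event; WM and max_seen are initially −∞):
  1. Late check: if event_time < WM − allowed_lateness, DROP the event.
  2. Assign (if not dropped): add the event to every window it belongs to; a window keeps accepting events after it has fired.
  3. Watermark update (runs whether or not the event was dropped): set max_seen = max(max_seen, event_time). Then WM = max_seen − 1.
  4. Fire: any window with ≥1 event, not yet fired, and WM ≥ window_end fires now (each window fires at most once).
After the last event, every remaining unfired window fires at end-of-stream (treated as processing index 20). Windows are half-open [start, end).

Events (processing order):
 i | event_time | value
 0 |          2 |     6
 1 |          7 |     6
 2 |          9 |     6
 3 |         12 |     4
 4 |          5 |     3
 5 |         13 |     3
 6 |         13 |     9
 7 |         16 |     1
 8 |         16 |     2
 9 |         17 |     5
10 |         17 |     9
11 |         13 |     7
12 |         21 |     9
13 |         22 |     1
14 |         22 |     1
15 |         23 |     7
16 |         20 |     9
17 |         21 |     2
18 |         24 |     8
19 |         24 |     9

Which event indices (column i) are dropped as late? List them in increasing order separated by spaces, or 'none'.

4

i=0 t=2 v=6: → [0,5); WM=1
i=1 t=7 v=6: → [4,9); WM=6; [0,5) fires=1
i=2 t=9 v=6: → [8,13); WM=8
i=3 t=12 v=4: → [12,17),[8,13); WM=11; [4,9) fires=1
i=4 t=5 v=3: DROP (t<11-3); WM=11
i=5 t=13 v=3: → [12,17); WM=12
i=6 t=13 v=9: → [12,17); WM=12
i=7 t=16 v=1: → [16,21),[12,17); WM=15; [8,13) fires=2
i=8 t=16 v=2: → [16,21),[12,17); WM=15
i=9 t=17 v=5: → [16,21); WM=16
i=10 t=17 v=9: → [16,21); WM=16
i=11 t=13 v=7: → [12,17); WM=16
i=12 t=21 v=9: → [20,25); WM=20; [12,17) fires=6
i=13 t=22 v=1: → [20,25); WM=21; [16,21) fires=4
i=14 t=22 v=1: → [20,25); WM=21
i=15 t=23 v=7: → [20,25); WM=22
i=16 t=20 v=9: → [20,25),[16,21); WM=22
i=17 t=21 v=2: → [20,25); WM=22
i=18 t=24 v=8: → [24,29),[20,25); WM=23
i=19 t=24 v=9: → [24,29),[20,25); WM=23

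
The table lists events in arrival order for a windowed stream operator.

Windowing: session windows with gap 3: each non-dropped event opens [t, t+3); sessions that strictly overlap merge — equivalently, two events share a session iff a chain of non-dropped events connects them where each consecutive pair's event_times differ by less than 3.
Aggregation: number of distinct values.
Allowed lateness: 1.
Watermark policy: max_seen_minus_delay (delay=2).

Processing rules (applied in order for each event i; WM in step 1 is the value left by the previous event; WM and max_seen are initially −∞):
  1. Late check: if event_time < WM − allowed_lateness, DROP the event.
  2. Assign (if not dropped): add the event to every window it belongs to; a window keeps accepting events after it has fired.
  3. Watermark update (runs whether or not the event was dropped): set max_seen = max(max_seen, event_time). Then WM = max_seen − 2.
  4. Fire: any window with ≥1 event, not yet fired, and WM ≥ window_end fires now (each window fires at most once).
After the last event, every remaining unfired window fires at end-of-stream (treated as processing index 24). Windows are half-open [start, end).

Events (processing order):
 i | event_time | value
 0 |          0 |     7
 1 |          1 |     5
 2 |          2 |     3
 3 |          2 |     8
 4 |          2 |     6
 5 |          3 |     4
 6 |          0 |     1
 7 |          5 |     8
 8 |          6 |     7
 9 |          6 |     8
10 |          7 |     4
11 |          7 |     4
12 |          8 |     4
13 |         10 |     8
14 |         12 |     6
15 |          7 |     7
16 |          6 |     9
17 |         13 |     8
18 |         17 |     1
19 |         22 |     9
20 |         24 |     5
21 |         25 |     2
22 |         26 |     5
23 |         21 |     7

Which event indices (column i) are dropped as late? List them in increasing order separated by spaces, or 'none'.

i=0 t=0 v=7: → [0,3); WM=-2
i=1 t=1 v=5: → [0,4); WM=-1
i=2 t=2 v=3: → [0,5); WM=0
i=3 t=2 v=8: → [0,5); WM=0
i=4 t=2 v=6: → [0,5); WM=0
i=5 t=3 v=4: → [0,6); WM=1
i=6 t=0 v=1: → [0,6); WM=1
i=7 t=5 v=8: → [0,8); WM=3
i=8 t=6 v=7: → [0,9); WM=4
i=9 t=6 v=8: → [0,9); WM=4
i=10 t=7 v=4: → [0,10); WM=5
i=11 t=7 v=4: → [0,10); WM=5
i=12 t=8 v=4: → [0,11); WM=6
i=13 t=10 v=8: → [0,13); WM=8
i=14 t=12 v=6: → [0,15); WM=10
i=15 t=7 v=7: DROP (t<10-1); WM=10
i=16 t=6 v=9: DROP (t<10-1); WM=10
i=17 t=13 v=8: → [0,16); WM=11
i=18 t=17 v=1: → [17,20); WM=15
i=19 t=22 v=9: → [22,25); WM=20
i=20 t=24 v=5: → [22,27); WM=22
i=21 t=25 v=2: → [22,28); WM=23
i=22 t=26 v=5: → [22,29); WM=24
i=23 t=21 v=7: DROP (t<24-1); WM=24

15 16 23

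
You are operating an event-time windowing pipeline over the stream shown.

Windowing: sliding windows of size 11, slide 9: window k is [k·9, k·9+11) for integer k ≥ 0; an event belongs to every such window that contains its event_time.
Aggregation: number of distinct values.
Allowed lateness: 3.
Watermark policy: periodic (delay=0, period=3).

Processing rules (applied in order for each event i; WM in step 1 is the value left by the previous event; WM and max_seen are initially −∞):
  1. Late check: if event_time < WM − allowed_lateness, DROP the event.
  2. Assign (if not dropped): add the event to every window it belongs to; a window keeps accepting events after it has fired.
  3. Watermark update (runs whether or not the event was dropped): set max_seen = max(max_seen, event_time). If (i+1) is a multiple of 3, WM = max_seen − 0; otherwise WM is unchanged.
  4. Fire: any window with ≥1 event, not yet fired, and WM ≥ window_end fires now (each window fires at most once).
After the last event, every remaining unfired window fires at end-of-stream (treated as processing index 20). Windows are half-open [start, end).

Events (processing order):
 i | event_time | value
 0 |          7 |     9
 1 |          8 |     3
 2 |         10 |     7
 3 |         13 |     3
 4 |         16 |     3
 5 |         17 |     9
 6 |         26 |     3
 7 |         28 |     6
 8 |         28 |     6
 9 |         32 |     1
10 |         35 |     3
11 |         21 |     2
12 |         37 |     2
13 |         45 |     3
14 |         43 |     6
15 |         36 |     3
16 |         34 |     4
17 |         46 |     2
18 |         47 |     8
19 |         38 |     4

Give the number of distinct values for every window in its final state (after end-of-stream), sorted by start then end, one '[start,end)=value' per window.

[0,11)=3 [9,20)=3 [18,29)=2 [27,38)=4 [36,47)=3 [45,56)=3

i=0 t=7 v=9: → [0,11); WM=−∞
i=1 t=8 v=3: → [0,11); WM=−∞
i=2 t=10 v=7: → [9,20),[0,11); WM=10
i=3 t=13 v=3: → [9,20); WM=10
i=4 t=16 v=3: → [9,20); WM=10
i=5 t=17 v=9: → [9,20); WM=17; [0,11) fires=3
i=6 t=26 v=3: → [18,29); WM=17
i=7 t=28 v=6: → [27,38),[18,29); WM=17
i=8 t=28 v=6: → [27,38),[18,29); WM=28; [9,20) fires=3
i=9 t=32 v=1: → [27,38); WM=28
i=10 t=35 v=3: → [27,38); WM=28
i=11 t=21 v=2: DROP (t<28-3); WM=35; [18,29) fires=2
i=12 t=37 v=2: → [36,47),[27,38); WM=35
i=13 t=45 v=3: → [45,56),[36,47); WM=35
i=14 t=43 v=6: → [36,47); WM=45; [27,38) fires=4
i=15 t=36 v=3: DROP (t<45-3); WM=45
i=16 t=34 v=4: DROP (t<45-3); WM=45
i=17 t=46 v=2: → [45,56),[36,47); WM=46
i=18 t=47 v=8: → [45,56); WM=46
i=19 t=38 v=4: DROP (t<46-3); WM=46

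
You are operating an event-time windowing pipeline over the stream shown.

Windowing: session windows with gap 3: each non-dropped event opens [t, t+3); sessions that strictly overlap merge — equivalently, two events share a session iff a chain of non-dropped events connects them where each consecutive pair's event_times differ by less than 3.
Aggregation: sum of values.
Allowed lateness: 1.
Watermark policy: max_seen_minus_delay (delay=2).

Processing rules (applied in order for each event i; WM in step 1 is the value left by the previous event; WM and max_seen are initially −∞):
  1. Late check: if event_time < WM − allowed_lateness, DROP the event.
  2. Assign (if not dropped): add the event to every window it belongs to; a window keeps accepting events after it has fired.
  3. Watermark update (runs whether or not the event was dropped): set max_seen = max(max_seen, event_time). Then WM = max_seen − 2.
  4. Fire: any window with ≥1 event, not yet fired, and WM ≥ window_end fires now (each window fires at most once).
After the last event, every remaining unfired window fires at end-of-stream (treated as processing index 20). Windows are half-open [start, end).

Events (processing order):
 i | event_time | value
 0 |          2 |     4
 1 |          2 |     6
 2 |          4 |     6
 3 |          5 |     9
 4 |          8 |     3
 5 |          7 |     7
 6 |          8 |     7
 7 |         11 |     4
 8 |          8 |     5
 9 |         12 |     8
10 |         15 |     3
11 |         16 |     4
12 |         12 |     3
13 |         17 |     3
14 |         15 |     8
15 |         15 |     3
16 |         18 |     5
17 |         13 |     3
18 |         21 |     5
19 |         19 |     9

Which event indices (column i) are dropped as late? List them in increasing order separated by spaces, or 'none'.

i=0 t=2 v=4: → [2,5); WM=0
i=1 t=2 v=6: → [2,5); WM=0
i=2 t=4 v=6: → [2,7); WM=2
i=3 t=5 v=9: → [2,8); WM=3
i=4 t=8 v=3: → [8,11); WM=6
i=5 t=7 v=7: → [2,11); WM=6
i=6 t=8 v=7: → [2,11); WM=6
i=7 t=11 v=4: → [11,14); WM=9
i=8 t=8 v=5: → [2,11); WM=9
i=9 t=12 v=8: → [11,15); WM=10
i=10 t=15 v=3: → [15,18); WM=13
i=11 t=16 v=4: → [15,19); WM=14
i=12 t=12 v=3: DROP (t<14-1); WM=14
i=13 t=17 v=3: → [15,20); WM=15
i=14 t=15 v=8: → [15,20); WM=15
i=15 t=15 v=3: → [15,20); WM=15
i=16 t=18 v=5: → [15,21); WM=16
i=17 t=13 v=3: DROP (t<16-1); WM=16
i=18 t=21 v=5: → [21,24); WM=19
i=19 t=19 v=9: → [15,24); WM=19

12 17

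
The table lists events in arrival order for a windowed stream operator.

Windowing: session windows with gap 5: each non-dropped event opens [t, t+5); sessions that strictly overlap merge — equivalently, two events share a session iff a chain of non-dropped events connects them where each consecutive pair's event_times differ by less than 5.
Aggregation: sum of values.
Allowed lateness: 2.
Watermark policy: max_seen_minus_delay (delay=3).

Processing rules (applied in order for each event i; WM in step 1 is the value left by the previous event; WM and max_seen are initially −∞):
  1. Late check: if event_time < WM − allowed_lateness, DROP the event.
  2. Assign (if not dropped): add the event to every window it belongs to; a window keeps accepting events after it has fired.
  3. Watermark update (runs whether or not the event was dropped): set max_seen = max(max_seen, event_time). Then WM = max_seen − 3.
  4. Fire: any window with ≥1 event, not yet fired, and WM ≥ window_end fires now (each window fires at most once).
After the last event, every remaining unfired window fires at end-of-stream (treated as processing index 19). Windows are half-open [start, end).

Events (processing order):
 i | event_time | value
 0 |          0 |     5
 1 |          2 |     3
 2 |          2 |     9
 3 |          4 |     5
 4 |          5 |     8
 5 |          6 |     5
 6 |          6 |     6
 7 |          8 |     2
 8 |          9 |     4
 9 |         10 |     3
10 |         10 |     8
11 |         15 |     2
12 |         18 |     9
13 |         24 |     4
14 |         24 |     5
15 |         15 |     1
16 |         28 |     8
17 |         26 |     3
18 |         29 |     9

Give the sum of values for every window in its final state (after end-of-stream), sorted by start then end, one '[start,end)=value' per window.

[0,15)=58 [15,23)=11 [24,34)=29

i=0 t=0 v=5: → [0,5); WM=-3
i=1 t=2 v=3: → [0,7); WM=-1
i=2 t=2 v=9: → [0,7); WM=-1
i=3 t=4 v=5: → [0,9); WM=1
i=4 t=5 v=8: → [0,10); WM=2
i=5 t=6 v=5: → [0,11); WM=3
i=6 t=6 v=6: → [0,11); WM=3
i=7 t=8 v=2: → [0,13); WM=5
i=8 t=9 v=4: → [0,14); WM=6
i=9 t=10 v=3: → [0,15); WM=7
i=10 t=10 v=8: → [0,15); WM=7
i=11 t=15 v=2: → [15,20); WM=12
i=12 t=18 v=9: → [15,23); WM=15
i=13 t=24 v=4: → [24,29); WM=21
i=14 t=24 v=5: → [24,29); WM=21
i=15 t=15 v=1: DROP (t<21-2); WM=21
i=16 t=28 v=8: → [24,33); WM=25
i=17 t=26 v=3: → [24,33); WM=25
i=18 t=29 v=9: → [24,34); WM=26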